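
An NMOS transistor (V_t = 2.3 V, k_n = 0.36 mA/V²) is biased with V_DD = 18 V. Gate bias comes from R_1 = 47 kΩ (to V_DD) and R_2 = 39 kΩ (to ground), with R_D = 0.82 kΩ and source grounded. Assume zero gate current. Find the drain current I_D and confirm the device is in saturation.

V_G = V_DD·R_2/(R_1+R_2) = 18×39/86 = 8.16 V. With the source grounded, V_GS = V_G = 8.16 V.
Assume saturation: I_D = (k_n/2)(V_GS − V_t)² = (0.36/2)×(8.16 − 2.3)² = 0.18×5.86² = 6.19 mA.
V_DS = V_DD − I_D·R_D = 18 − 6.19×0.82 = 12.9 V.
Saturation requires V_DS ≥ V_GS − V_t = 5.86 V; 12.9 ≥ 5.86 ✓.

I_D ≈ 6.2 mA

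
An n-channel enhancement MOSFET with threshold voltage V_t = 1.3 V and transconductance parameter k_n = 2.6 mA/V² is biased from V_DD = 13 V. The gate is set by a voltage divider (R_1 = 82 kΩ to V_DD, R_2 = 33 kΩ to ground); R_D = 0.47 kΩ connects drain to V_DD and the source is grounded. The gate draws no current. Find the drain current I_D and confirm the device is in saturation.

I_D ≈ 7.7 mA

V_G = V_DD·R_2/(R_1+R_2) = 13×33/115 = 3.73 V. With the source grounded, V_GS = V_G = 3.73 V.
Assume saturation: I_D = (k_n/2)(V_GS − V_t)² = (2.6/2)×(3.73 − 1.3)² = 1.3×2.43² = 7.68 mA.
V_DS = V_DD − I_D·R_D = 13 − 7.68×0.47 = 9.39 V.
Saturation requires V_DS ≥ V_GS − V_t = 2.43 V; 9.39 ≥ 2.43 ✓.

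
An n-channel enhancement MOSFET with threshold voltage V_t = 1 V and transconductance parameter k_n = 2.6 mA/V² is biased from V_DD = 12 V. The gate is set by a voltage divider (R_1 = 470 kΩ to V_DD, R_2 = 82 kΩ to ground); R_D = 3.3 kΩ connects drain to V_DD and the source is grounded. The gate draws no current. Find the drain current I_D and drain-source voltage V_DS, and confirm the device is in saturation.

I_D ≈ 0.8 mA, V_DS ≈ 9.4 V

V_G = V_DD·R_2/(R_1+R_2) = 12×82/552 = 1.78 V. With the source grounded, V_GS = V_G = 1.78 V.
Assume saturation: I_D = (k_n/2)(V_GS − V_t)² = (2.6/2)×(1.78 − 1)² = 1.3×0.783² = 0.796 mA.
V_DS = V_DD − I_D·R_D = 12 − 0.796×3.3 = 9.37 V.
Saturation requires V_DS ≥ V_GS − V_t = 0.783 V; 9.37 ≥ 0.783 ✓.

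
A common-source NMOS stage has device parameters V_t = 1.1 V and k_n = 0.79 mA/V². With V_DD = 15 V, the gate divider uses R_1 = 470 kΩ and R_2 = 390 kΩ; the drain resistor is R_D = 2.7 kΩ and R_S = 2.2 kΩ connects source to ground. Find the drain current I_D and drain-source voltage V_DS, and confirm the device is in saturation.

I_D ≈ 1.7 mA, V_DS ≈ 6.9 V

V_G = V_DD·R_2/(R_1+R_2) = 15×390/860 = 6.8 V.
Assume saturation: I_D = (k_n/2)(V_GS − V_t)² with V_GS = V_G − I_D·R_S = 6.8 − 2.2·I_D.
Substituting gives 1.91·I_D² − 10.9·I_D + 12.8 = 0, with roots I_D = 1.66 or 4.05 mA.
The root I_D = 4.05 mA gives V_GS = -2.1 V ≤ V_t, so take I_D = 1.66 mA.
Then V_GS = 3.15 V and V_DS = V_DD − I_D(R_D+R_S) = 15 − 1.66×4.9 = 6.87 V.
Saturation requires V_DS ≥ V_GS − V_t = 2.05 V; 6.87 ≥ 2.05 ✓.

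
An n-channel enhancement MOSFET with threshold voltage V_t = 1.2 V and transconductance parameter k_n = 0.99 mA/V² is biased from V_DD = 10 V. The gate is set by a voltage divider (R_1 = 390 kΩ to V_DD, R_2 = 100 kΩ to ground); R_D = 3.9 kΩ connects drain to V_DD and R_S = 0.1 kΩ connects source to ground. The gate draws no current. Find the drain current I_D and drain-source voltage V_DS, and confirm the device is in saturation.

I_D ≈ 0.32 mA, V_DS ≈ 8.7 V

V_G = V_DD·R_2/(R_1+R_2) = 10×100/490 = 2.04 V.
Assume saturation: I_D = (k_n/2)(V_GS − V_t)² with V_GS = V_G − I_D·R_S = 2.04 − 0.1·I_D.
Substituting gives 0.00495·I_D² − 1.08·I_D + 0.35 = 0, with roots I_D = 0.324 or 219 mA.
The root I_D = 219 mA gives V_GS = -19.8 V ≤ V_t, so take I_D = 0.324 mA.
Then V_GS = 2.01 V and V_DS = V_DD − I_D(R_D+R_S) = 10 − 0.324×4 = 8.71 V.
Saturation requires V_DS ≥ V_GS − V_t = 0.808 V; 8.71 ≥ 0.808 ✓.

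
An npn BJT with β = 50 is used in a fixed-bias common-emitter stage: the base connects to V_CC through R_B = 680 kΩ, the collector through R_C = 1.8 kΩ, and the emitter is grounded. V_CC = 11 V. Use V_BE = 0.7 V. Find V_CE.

Base loop: V_CC = I_B·R_B + V_BE, so I_B = (11 − 0.7)/680 kΩ = 0.0151 mA.
In the active region I_C = β·I_B = 50 × 0.0151 = 0.757 mA.
Collector loop: V_CE = V_CC − I_C·R_C = 11 − 0.757×1.8 = 9.64 V.
Since V_CE = 9.64 V > V_CE(sat) ≈ 0.2 V, the transistor is in the active region as assumed.

V_CE ≈ 9.6 V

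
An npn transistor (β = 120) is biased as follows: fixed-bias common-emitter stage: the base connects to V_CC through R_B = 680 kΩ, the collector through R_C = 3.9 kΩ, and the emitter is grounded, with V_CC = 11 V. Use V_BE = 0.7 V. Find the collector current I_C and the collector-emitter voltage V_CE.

Base loop: V_CC = I_B·R_B + V_BE, so I_B = (11 − 0.7)/680 kΩ = 0.0151 mA.
In the active region I_C = β·I_B = 120 × 0.0151 = 1.82 mA.
Collector loop: V_CE = V_CC − I_C·R_C = 11 − 1.82×3.9 = 3.91 V.
Since V_CE = 3.91 V > V_CE(sat) ≈ 0.2 V, the transistor is in the active region as assumed.

I_C ≈ 1.8 mA, V_CE ≈ 3.9 V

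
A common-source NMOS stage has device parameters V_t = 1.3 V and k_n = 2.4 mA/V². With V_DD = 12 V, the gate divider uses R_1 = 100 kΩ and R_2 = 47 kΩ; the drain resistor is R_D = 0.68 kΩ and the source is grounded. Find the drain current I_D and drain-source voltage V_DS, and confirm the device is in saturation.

V_G = V_DD·R_2/(R_1+R_2) = 12×47/147 = 3.84 V. With the source grounded, V_GS = V_G = 3.84 V.
Assume saturation: I_D = (k_n/2)(V_GS − V_t)² = (2.4/2)×(3.84 − 1.3)² = 1.2×2.54² = 7.72 mA.
V_DS = V_DD − I_D·R_D = 12 − 7.72×0.68 = 6.75 V.
Saturation requires V_DS ≥ V_GS − V_t = 2.54 V; 6.75 ≥ 2.54 ✓.

I_D ≈ 7.7 mA, V_DS ≈ 6.7 V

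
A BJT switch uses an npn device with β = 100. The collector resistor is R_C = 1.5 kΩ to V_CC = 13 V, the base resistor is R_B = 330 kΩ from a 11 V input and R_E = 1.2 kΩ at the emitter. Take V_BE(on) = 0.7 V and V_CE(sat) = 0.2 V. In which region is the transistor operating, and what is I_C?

Assume active. Base-emitter loop: I_B = (V_BB − V_BE)/(R_B + (β+1)R_E) = (11 − 0.7)/(330 + 101×1.2) = 0.0228 mA.
I_C = β·I_B = 100×0.0228 = 2.28 mA.
V_CE = V_CC − I_C·R_C − I_E·R_E = 13 − 2.28×1.5 − 2.31×1.2 = 6.81 V > V_CE(sat), so the active-region assumption holds.

active; I_C ≈ 2.3 mA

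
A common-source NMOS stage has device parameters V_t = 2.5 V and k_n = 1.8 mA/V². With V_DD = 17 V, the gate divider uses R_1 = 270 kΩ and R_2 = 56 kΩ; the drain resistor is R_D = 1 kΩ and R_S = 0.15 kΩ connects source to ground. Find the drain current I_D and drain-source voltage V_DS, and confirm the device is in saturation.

I_D ≈ 0.14 mA, V_DS ≈ 17 V

V_G = V_DD·R_2/(R_1+R_2) = 17×56/326 = 2.92 V.
Assume saturation: I_D = (k_n/2)(V_GS − V_t)² with V_GS = V_G − I_D·R_S = 2.92 − 0.15·I_D.
Substituting gives 0.0203·I_D² − 1.11·I_D + 0.159 = 0, with roots I_D = 0.143 or 54.8 mA.
The root I_D = 54.8 mA gives V_GS = -5.31 V ≤ V_t, so take I_D = 0.143 mA.
Then V_GS = 2.9 V and V_DS = V_DD − I_D(R_D+R_S) = 17 − 0.143×1.15 = 16.8 V.
Saturation requires V_DS ≥ V_GS − V_t = 0.399 V; 16.8 ≥ 0.399 ✓.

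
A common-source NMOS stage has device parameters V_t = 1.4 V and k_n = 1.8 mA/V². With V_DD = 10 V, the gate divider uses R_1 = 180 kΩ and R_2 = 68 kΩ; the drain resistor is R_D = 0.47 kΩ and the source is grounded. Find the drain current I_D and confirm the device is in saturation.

V_G = V_DD·R_2/(R_1+R_2) = 10×68/248 = 2.74 V. With the source grounded, V_GS = V_G = 2.74 V.
Assume saturation: I_D = (k_n/2)(V_GS − V_t)² = (1.8/2)×(2.74 − 1.4)² = 0.9×1.34² = 1.62 mA.
V_DS = V_DD − I_D·R_D = 10 − 1.62×0.47 = 9.24 V.
Saturation requires V_DS ≥ V_GS − V_t = 1.34 V; 9.24 ≥ 1.34 ✓.

I_D ≈ 1.6 mA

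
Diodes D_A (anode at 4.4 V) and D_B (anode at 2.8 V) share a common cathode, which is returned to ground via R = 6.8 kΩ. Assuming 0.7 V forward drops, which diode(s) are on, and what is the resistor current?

Only D_A conducts; I_R ≈ 0.54 mA

Assume both conduct. Then node N would need to be at both 4.4−0.7 = 3.7 V and 2.8−0.7 = 2.1 V, which is impossible.
Assume only D_A conducts: V_N = 4.4 − 0.7 = 3.7 V, so I_R = 3.7/6.8 = 0.544 mA.
Check D_B: its anode-to-cathode voltage is 2.8 − 3.7 = -0.9 V < 0.7 V, so it is off. The assumption is consistent.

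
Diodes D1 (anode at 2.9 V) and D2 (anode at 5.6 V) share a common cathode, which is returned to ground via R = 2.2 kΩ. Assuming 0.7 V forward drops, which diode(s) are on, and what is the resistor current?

Only D2 conducts; I_R ≈ 2.2 mA

Assume both conduct. Then node N would need to be at both 2.9−0.7 = 2.2 V and 5.6−0.7 = 4.9 V, which is impossible.
Assume only D2 conducts: V_N = 5.6 − 0.7 = 4.9 V, so I_R = 4.9/2.2 = 2.23 mA.
Check D1: its anode-to-cathode voltage is 2.9 − 4.9 = -2 V < 0.7 V, so it is off. The assumption is consistent.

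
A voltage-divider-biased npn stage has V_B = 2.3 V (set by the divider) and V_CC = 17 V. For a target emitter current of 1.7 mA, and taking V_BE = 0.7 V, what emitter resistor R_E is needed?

V_E = V_B − V_BE = 2.3 − 0.7 = 1.6 V.
R_E = V_E / I_E = 1.6 / 1.7 = 0.941 kΩ.

R_E ≈ 0.94 kΩ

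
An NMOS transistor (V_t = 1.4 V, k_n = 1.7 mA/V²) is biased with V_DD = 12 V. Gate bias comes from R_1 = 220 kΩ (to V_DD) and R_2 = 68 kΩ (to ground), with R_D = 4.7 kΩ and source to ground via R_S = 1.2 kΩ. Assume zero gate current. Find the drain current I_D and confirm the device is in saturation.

V_G = V_DD·R_2/(R_1+R_2) = 12×68/288 = 2.83 V.
Assume saturation: I_D = (k_n/2)(V_GS − V_t)² with V_GS = V_G − I_D·R_S = 2.83 − 1.2·I_D.
Substituting gives 1.22·I_D² − 3.92·I_D + 1.75 = 0, with roots I_D = 0.534 or 2.67 mA.
The root I_D = 2.67 mA gives V_GS = -0.373 V ≤ V_t, so take I_D = 0.534 mA.
Then V_GS = 2.19 V and V_DS = V_DD − I_D(R_D+R_S) = 12 − 0.534×5.9 = 8.85 V.
Saturation requires V_DS ≥ V_GS − V_t = 0.793 V; 8.85 ≥ 0.793 ✓.

I_D ≈ 0.53 mA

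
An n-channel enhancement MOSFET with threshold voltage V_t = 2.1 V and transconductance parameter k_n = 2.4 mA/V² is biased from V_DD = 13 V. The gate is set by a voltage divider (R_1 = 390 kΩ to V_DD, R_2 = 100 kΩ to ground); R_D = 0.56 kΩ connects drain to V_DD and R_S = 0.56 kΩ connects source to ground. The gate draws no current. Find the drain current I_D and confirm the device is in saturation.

V_G = V_DD·R_2/(R_1+R_2) = 13×100/490 = 2.65 V.
Assume saturation: I_D = (k_n/2)(V_GS − V_t)² with V_GS = V_G − I_D·R_S = 2.65 − 0.56·I_D.
Substituting gives 0.376·I_D² − 1.74·I_D + 0.367 = 0, with roots I_D = 0.221 or 4.41 mA.
The root I_D = 4.41 mA gives V_GS = 0.183 V ≤ V_t, so take I_D = 0.221 mA.
Then V_GS = 2.53 V and V_DS = V_DD − I_D(R_D+R_S) = 13 − 0.221×1.12 = 12.8 V.
Saturation requires V_DS ≥ V_GS − V_t = 0.429 V; 12.8 ≥ 0.429 ✓.

I_D ≈ 0.22 mA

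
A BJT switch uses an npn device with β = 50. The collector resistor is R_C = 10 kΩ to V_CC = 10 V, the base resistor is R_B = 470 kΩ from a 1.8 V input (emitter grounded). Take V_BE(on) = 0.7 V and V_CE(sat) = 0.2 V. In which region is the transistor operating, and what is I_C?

Assume active. Base-emitter loop: I_B = (V_BB − V_BE)/R_B = (1.8 − 0.7)/470 = 0.00234 mA.
I_C = β·I_B = 50×0.00234 = 0.117 mA.
V_CE = V_CC − I_C·R_C = 10 − 0.117×10 = 8.83 V > V_CE(sat), so the active-region assumption holds.

active; I_C ≈ 0.12 mA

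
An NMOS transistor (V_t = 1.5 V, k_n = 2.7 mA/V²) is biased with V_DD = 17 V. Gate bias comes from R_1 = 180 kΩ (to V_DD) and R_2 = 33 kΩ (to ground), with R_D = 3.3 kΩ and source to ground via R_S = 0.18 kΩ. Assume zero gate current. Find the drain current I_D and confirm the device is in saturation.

V_G = V_DD·R_2/(R_1+R_2) = 17×33/213 = 2.63 V.
Assume saturation: I_D = (k_n/2)(V_GS − V_t)² with V_GS = V_G − I_D·R_S = 2.63 − 0.18·I_D.
Substituting gives 0.0437·I_D² − 1.55·I_D + 1.74 = 0, with roots I_D = 1.16 or 34.3 mA.
The root I_D = 34.3 mA gives V_GS = -3.54 V ≤ V_t, so take I_D = 1.16 mA.
Then V_GS = 2.43 V and V_DS = V_DD − I_D(R_D+R_S) = 17 − 1.16×3.48 = 13 V.
Saturation requires V_DS ≥ V_GS − V_t = 0.926 V; 13 ≥ 0.926 ✓.

I_D ≈ 1.2 mA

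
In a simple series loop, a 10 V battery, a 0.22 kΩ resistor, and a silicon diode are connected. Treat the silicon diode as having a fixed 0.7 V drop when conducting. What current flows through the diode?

KVL around the loop: 10 = V_D + I·R = 0.7 + I × 0.22 kΩ.
So I = (10 − 0.7) / 0.22 kΩ = 9.3 / 0.22 = 42.3 mA.

I ≈ 42 mA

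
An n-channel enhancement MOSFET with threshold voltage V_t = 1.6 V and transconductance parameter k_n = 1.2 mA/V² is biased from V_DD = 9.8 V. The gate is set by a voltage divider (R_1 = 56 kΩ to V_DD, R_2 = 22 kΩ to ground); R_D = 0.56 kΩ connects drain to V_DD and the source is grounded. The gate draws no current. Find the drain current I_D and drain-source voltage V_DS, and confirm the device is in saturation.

V_G = V_DD·R_2/(R_1+R_2) = 9.8×22/78 = 2.76 V. With the source grounded, V_GS = V_G = 2.76 V.
Assume saturation: I_D = (k_n/2)(V_GS − V_t)² = (1.2/2)×(2.76 − 1.6)² = 0.6×1.16² = 0.813 mA.
V_DS = V_DD − I_D·R_D = 9.8 − 0.813×0.56 = 9.34 V.
Saturation requires V_DS ≥ V_GS − V_t = 1.16 V; 9.34 ≥ 1.16 ✓.

I_D ≈ 0.81 mA, V_DS ≈ 9.3 V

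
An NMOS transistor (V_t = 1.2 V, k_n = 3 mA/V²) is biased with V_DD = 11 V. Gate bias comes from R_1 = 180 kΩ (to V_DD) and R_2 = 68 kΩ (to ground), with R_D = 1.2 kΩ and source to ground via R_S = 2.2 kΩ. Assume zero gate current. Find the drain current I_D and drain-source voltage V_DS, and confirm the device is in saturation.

I_D ≈ 0.55 mA, V_DS ≈ 9.1 V

V_G = V_DD·R_2/(R_1+R_2) = 11×68/248 = 3.02 V.
Assume saturation: I_D = (k_n/2)(V_GS − V_t)² with V_GS = V_G − I_D·R_S = 3.02 − 2.2·I_D.
Substituting gives 7.26·I_D² − 13·I_D + 4.95 = 0, with roots I_D = 0.55 or 1.24 mA.
The root I_D = 1.24 mA gives V_GS = 0.291 V ≤ V_t, so take I_D = 0.55 mA.
Then V_GS = 1.81 V and V_DS = V_DD − I_D(R_D+R_S) = 11 − 0.55×3.4 = 9.13 V.
Saturation requires V_DS ≥ V_GS − V_t = 0.606 V; 9.13 ≥ 0.606 ✓.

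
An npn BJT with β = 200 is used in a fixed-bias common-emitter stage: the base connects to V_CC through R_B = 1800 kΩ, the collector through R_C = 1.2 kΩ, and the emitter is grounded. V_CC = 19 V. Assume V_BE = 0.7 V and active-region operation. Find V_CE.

V_CE ≈ 17 V

Base loop: V_CC = I_B·R_B + V_BE, so I_B = (19 − 0.7)/1800 kΩ = 0.0102 mA.
In the active region I_C = β·I_B = 200 × 0.0102 = 2.03 mA.
Collector loop: V_CE = V_CC − I_C·R_C = 19 − 2.03×1.2 = 16.6 V.
Since V_CE = 16.6 V > V_CE(sat) ≈ 0.2 V, the transistor is in the active region as assumed.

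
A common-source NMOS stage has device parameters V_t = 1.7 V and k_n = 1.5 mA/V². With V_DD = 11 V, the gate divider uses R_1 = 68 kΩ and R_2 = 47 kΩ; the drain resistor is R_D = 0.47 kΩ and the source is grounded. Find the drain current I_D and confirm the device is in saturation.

I_D ≈ 5.9 mA

V_G = V_DD·R_2/(R_1+R_2) = 11×47/115 = 4.5 V. With the source grounded, V_GS = V_G = 4.5 V.
Assume saturation: I_D = (k_n/2)(V_GS − V_t)² = (1.5/2)×(4.5 − 1.7)² = 0.75×2.8² = 5.86 mA.
V_DS = V_DD − I_D·R_D = 11 − 5.86×0.47 = 8.24 V.
Saturation requires V_DS ≥ V_GS − V_t = 2.8 V; 8.24 ≥ 2.8 ✓.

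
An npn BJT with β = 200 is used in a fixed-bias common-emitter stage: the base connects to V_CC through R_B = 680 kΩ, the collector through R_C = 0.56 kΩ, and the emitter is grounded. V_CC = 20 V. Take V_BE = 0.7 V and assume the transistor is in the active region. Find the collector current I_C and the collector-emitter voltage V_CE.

Base loop: V_CC = I_B·R_B + V_BE, so I_B = (20 − 0.7)/680 kΩ = 0.0284 mA.
In the active region I_C = β·I_B = 200 × 0.0284 = 5.68 mA.
Collector loop: V_CE = V_CC − I_C·R_C = 20 − 5.68×0.56 = 16.8 V.
Since V_CE = 16.8 V > V_CE(sat) ≈ 0.2 V, the transistor is in the active region as assumed.

I_C ≈ 5.7 mA, V_CE ≈ 17 V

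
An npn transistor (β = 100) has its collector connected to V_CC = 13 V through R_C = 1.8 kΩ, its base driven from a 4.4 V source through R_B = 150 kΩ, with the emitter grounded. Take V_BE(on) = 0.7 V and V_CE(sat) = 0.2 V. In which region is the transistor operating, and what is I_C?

Assume active. Base-emitter loop: I_B = (V_BB − V_BE)/R_B = (4.4 − 0.7)/150 = 0.0247 mA.
I_C = β·I_B = 100×0.0247 = 2.47 mA.
V_CE = V_CC − I_C·R_C = 13 − 2.47×1.8 = 8.56 V > V_CE(sat), so the active-region assumption holds.

active; I_C ≈ 2.5 mA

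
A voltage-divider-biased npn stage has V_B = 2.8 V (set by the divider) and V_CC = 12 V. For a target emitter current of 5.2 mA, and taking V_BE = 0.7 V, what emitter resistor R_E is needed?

V_E = V_B − V_BE = 2.8 − 0.7 = 2.1 V.
R_E = V_E / I_E = 2.1 / 5.2 = 0.404 kΩ.

R_E ≈ 0.4 kΩ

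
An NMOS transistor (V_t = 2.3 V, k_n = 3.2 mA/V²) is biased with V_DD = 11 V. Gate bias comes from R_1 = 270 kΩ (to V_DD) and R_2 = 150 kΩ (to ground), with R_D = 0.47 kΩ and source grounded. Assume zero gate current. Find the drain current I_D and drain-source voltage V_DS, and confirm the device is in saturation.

I_D ≈ 4.2 mA, V_DS ≈ 9 V

V_G = V_DD·R_2/(R_1+R_2) = 11×150/420 = 3.93 V. With the source grounded, V_GS = V_G = 3.93 V.
Assume saturation: I_D = (k_n/2)(V_GS − V_t)² = (3.2/2)×(3.93 − 2.3)² = 1.6×1.63² = 4.24 mA.
V_DS = V_DD − I_D·R_D = 11 − 4.24×0.47 = 9.01 V.
Saturation requires V_DS ≥ V_GS − V_t = 1.63 V; 9.01 ≥ 1.63 ✓.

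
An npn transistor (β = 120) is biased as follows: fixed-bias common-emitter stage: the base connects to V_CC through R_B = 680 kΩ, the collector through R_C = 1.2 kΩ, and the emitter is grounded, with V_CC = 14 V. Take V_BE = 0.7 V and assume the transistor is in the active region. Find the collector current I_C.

I_C ≈ 2.3 mA

Base loop: V_CC = I_B·R_B + V_BE, so I_B = (14 − 0.7)/680 kΩ = 0.0196 mA.
In the active region I_C = β·I_B = 120 × 0.0196 = 2.35 mA.
Collector loop: V_CE = V_CC − I_C·R_C = 14 − 2.35×1.2 = 11.2 V.
Since V_CE = 11.2 V > V_CE(sat) ≈ 0.2 V, the transistor is in the active region as assumed.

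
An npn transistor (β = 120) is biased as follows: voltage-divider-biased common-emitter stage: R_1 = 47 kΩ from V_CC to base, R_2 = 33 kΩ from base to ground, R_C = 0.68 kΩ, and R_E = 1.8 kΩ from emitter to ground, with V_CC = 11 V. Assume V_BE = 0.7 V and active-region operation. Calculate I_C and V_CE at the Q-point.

I_C ≈ 1.9 mA, V_CE ≈ 6.2 V

Thevenize the base divider: V_Th = V_CC·R_2/(R_1+R_2) = 11×33/80 = 4.54 V, R_Th = R_1‖R_2 = 19.4 kΩ.
Base-emitter loop: V_Th = I_B·R_Th + V_BE + (β+1)I_B·R_E, so I_B = (4.54 − 0.7) / (19.4 + 121×1.8) = 0.0162 mA.
I_C = β·I_B = 120×0.0162 = 1.94 mA, and I_E = (β+1)I_B = 1.96 mA.
V_CE = V_CC − I_C·R_C − I_E·R_E = 11 − 1.94×0.68 − 1.96×1.8 = 6.16 V.
V_CE = 6.16 V > 0.2 V confirms active-region operation.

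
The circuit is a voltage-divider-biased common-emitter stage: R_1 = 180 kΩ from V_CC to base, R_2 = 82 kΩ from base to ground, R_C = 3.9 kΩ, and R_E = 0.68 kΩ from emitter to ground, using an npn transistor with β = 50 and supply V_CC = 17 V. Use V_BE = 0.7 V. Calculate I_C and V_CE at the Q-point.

I_C ≈ 2.5 mA, V_CE ≈ 5.3 V

Thevenize the base divider: V_Th = V_CC·R_2/(R_1+R_2) = 17×82/262 = 5.32 V, R_Th = R_1‖R_2 = 56.3 kΩ.
Base-emitter loop: V_Th = I_B·R_Th + V_BE + (β+1)I_B·R_E, so I_B = (5.32 − 0.7) / (56.3 + 51×0.68) = 0.0508 mA.
I_C = β·I_B = 50×0.0508 = 2.54 mA, and I_E = (β+1)I_B = 2.59 mA.
V_CE = V_CC − I_C·R_C − I_E·R_E = 17 − 2.54×3.9 − 2.59×0.68 = 5.34 V.
V_CE = 5.34 V > 0.2 V confirms active-region operation.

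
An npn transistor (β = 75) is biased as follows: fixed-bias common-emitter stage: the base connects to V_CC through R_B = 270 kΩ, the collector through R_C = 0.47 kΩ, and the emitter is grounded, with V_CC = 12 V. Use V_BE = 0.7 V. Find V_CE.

V_CE ≈ 11 V

Base loop: V_CC = I_B·R_B + V_BE, so I_B = (12 − 0.7)/270 kΩ = 0.0419 mA.
In the active region I_C = β·I_B = 75 × 0.0419 = 3.14 mA.
Collector loop: V_CE = V_CC − I_C·R_C = 12 − 3.14×0.47 = 10.5 V.
Since V_CE = 10.5 V > V_CE(sat) ≈ 0.2 V, the transistor is in the active region as assumed.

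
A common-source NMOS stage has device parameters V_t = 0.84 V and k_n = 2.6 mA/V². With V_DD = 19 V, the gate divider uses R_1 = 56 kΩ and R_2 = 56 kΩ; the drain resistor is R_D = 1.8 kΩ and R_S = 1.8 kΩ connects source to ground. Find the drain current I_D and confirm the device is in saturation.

I_D ≈ 3.9 mA

V_G = V_DD·R_2/(R_1+R_2) = 19×56/112 = 9.5 V.
Assume saturation: I_D = (k_n/2)(V_GS − V_t)² with V_GS = V_G − I_D·R_S = 9.5 − 1.8·I_D.
Substituting gives 4.21·I_D² − 41.5·I_D + 97.5 = 0, with roots I_D = 3.85 or 6.01 mA.
The root I_D = 6.01 mA gives V_GS = -1.31 V ≤ V_t, so take I_D = 3.85 mA.
Then V_GS = 2.56 V and V_DS = V_DD − I_D(R_D+R_S) = 19 − 3.85×3.6 = 5.12 V.
Saturation requires V_DS ≥ V_GS − V_t = 1.72 V; 5.12 ≥ 1.72 ✓.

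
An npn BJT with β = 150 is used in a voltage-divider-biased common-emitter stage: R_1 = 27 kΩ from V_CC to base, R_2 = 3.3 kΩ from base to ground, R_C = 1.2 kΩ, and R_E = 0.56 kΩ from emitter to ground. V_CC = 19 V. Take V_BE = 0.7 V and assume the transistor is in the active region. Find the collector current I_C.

Thevenize the base divider: V_Th = V_CC·R_2/(R_1+R_2) = 19×3.3/30.3 = 2.07 V, R_Th = R_1‖R_2 = 2.94 kΩ.
Base-emitter loop: V_Th = I_B·R_Th + V_BE + (β+1)I_B·R_E, so I_B = (2.07 − 0.7) / (2.94 + 151×0.56) = 0.0156 mA.
I_C = β·I_B = 150×0.0156 = 2.35 mA, and I_E = (β+1)I_B = 2.36 mA.
V_CE = V_CC − I_C·R_C − I_E·R_E = 19 − 2.35×1.2 − 2.36×0.56 = 14.9 V.
V_CE = 14.9 V > 0.2 V confirms active-region operation.

I_C ≈ 2.3 mA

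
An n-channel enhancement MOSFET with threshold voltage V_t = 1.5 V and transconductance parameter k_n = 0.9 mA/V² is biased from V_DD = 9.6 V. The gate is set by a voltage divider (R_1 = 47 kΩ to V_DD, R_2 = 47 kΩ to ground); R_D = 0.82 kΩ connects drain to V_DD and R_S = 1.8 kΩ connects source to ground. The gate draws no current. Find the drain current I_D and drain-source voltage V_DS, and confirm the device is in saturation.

V_G = V_DD·R_2/(R_1+R_2) = 9.6×47/94 = 4.8 V.
Assume saturation: I_D = (k_n/2)(V_GS − V_t)² with V_GS = V_G − I_D·R_S = 4.8 − 1.8·I_D.
Substituting gives 1.46·I_D² − 6.35·I_D + 4.9 = 0, with roots I_D = 1 or 3.35 mA.
The root I_D = 3.35 mA gives V_GS = -1.23 V ≤ V_t, so take I_D = 1 mA.
Then V_GS = 2.99 V and V_DS = V_DD − I_D(R_D+R_S) = 9.6 − 1×2.62 = 6.97 V.
Saturation requires V_DS ≥ V_GS − V_t = 1.49 V; 6.97 ≥ 1.49 ✓.

I_D ≈ 1 mA, V_DS ≈ 7 V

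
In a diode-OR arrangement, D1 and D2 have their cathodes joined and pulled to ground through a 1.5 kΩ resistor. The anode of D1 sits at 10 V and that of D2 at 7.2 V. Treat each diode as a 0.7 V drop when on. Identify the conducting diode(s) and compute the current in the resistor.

Only D1 conducts; I_R ≈ 6.2 mA

Assume both conduct. Then node N would need to be at both 10−0.7 = 9.3 V and 7.2−0.7 = 6.5 V, which is impossible.
Assume only D1 conducts: V_N = 10 − 0.7 = 9.3 V, so I_R = 9.3/1.5 = 6.2 mA.
Check D2: its anode-to-cathode voltage is 7.2 − 9.3 = -2.1 V < 0.7 V, so it is off. The assumption is consistent.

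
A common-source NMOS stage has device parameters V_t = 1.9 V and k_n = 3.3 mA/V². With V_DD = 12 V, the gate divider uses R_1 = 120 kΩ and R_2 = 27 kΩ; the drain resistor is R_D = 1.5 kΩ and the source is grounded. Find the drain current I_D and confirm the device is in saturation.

I_D ≈ 0.15 mA

V_G = V_DD·R_2/(R_1+R_2) = 12×27/147 = 2.2 V. With the source grounded, V_GS = V_G = 2.2 V.
Assume saturation: I_D = (k_n/2)(V_GS − V_t)² = (3.3/2)×(2.2 − 1.9)² = 1.65×0.304² = 0.153 mA.
V_DS = V_DD − I_D·R_D = 12 − 0.153×1.5 = 11.8 V.
Saturation requires V_DS ≥ V_GS − V_t = 0.304 V; 11.8 ≥ 0.304 ✓.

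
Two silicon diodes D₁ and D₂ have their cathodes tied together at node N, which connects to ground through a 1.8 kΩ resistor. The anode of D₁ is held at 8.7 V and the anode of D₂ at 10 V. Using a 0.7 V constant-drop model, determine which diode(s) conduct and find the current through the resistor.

Assume both conduct. Then node N would need to be at both 8.7−0.7 = 8 V and 10−0.7 = 9.3 V, which is impossible.
Assume only D₂ conducts: V_N = 10 − 0.7 = 9.3 V, so I_R = 9.3/1.8 = 5.17 mA.
Check D₁: its anode-to-cathode voltage is 8.7 − 9.3 = -0.6 V < 0.7 V, so it is off. The assumption is consistent.

Only D₂ conducts; I_R ≈ 5.2 mA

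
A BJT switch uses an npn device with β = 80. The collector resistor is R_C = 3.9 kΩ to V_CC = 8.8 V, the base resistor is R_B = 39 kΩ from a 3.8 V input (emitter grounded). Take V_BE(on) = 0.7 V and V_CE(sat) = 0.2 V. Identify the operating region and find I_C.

saturation; I_C ≈ 2.2 mA

Assume active: I_B = (3.8 − 0.7)/39 = 0.0795 mA, giving I_C = β·I_B = 6.36 mA.
But then V_CE = 8.8 − 6.36×3.9 = -16 V < V_CE(sat) = 0.2 V — impossible in the active region.
So the transistor is saturated. With V_CE = 0.2 V, I_C = (V_CC − 0.2)/R_C = 8.6/3.9 = 2.21 mA.
Check: β·I_B = 6.36 mA > I_C = 2.21 mA, confirming saturation.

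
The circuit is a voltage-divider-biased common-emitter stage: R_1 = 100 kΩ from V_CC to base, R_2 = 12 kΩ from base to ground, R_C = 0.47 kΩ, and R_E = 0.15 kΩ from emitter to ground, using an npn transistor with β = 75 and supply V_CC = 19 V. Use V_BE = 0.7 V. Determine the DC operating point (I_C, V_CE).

Thevenize the base divider: V_Th = V_CC·R_2/(R_1+R_2) = 19×12/112 = 2.04 V, R_Th = R_1‖R_2 = 10.7 kΩ.
Base-emitter loop: V_Th = I_B·R_Th + V_BE + (β+1)I_B·R_E, so I_B = (2.04 − 0.7) / (10.7 + 76×0.15) = 0.0604 mA.
I_C = β·I_B = 75×0.0604 = 4.53 mA, and I_E = (β+1)I_B = 4.59 mA.
V_CE = V_CC − I_C·R_C − I_E·R_E = 19 − 4.53×0.47 − 4.59×0.15 = 16.2 V.
V_CE = 16.2 V > 0.2 V confirms active-region operation.

I_C ≈ 4.5 mA, V_CE ≈ 16 V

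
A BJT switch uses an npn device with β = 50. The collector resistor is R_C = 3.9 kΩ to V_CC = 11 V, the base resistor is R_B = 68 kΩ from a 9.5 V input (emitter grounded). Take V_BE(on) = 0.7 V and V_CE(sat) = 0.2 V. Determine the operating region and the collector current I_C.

saturation; I_C ≈ 2.8 mA

Assume active: I_B = (9.5 − 0.7)/68 = 0.129 mA, giving I_C = β·I_B = 6.47 mA.
But then V_CE = 11 − 6.47×3.9 = -14.2 V < V_CE(sat) = 0.2 V — impossible in the active region.
So the transistor is saturated. With V_CE = 0.2 V, I_C = (V_CC − 0.2)/R_C = 10.8/3.9 = 2.77 mA.
Check: β·I_B = 6.47 mA > I_C = 2.77 mA, confirming saturation.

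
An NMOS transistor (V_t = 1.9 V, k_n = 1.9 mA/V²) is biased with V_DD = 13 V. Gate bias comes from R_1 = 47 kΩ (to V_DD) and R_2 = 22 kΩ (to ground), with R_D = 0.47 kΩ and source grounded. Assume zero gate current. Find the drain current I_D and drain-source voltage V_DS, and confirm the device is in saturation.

I_D ≈ 4.8 mA, V_DS ≈ 11 V

V_G = V_DD·R_2/(R_1+R_2) = 13×22/69 = 4.14 V. With the source grounded, V_GS = V_G = 4.14 V.
Assume saturation: I_D = (k_n/2)(V_GS − V_t)² = (1.9/2)×(4.14 − 1.9)² = 0.95×2.24² = 4.79 mA.
V_DS = V_DD − I_D·R_D = 13 − 4.79×0.47 = 10.7 V.
Saturation requires V_DS ≥ V_GS − V_t = 2.24 V; 10.7 ≥ 2.24 ✓.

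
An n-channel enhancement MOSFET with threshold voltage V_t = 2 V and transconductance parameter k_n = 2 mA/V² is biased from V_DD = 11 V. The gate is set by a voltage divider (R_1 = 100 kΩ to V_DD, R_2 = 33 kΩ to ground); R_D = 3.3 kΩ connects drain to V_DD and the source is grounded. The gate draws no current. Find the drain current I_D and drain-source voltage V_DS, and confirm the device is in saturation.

I_D ≈ 0.53 mA, V_DS ≈ 9.2 V

V_G = V_DD·R_2/(R_1+R_2) = 11×33/133 = 2.73 V. With the source grounded, V_GS = V_G = 2.73 V.
Assume saturation: I_D = (k_n/2)(V_GS − V_t)² = (2/2)×(2.73 − 2)² = 1×0.729² = 0.532 mA.
V_DS = V_DD − I_D·R_D = 11 − 0.532×3.3 = 9.24 V.
Saturation requires V_DS ≥ V_GS − V_t = 0.729 V; 9.24 ≥ 0.729 ✓.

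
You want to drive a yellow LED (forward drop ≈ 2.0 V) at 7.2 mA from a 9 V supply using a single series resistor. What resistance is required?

R ≈ 0.97 kΩ

The resistor drops V_S − V_D = 9 − 2.0 = 7 V at 7.2 mA.
R = 7 V / 7.2 mA = 0.972 kΩ.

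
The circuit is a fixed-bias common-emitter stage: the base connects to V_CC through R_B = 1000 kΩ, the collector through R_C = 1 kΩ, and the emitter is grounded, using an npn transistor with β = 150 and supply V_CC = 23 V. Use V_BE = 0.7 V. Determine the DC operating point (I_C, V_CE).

Base loop: V_CC = I_B·R_B + V_BE, so I_B = (23 − 0.7)/1000 kΩ = 0.0223 mA.
In the active region I_C = β·I_B = 150 × 0.0223 = 3.35 mA.
Collector loop: V_CE = V_CC − I_C·R_C = 23 − 3.35×1 = 19.7 V.
Since V_CE = 19.7 V > V_CE(sat) ≈ 0.2 V, the transistor is in the active region as assumed.

I_C ≈ 3.3 mA, V_CE ≈ 20 V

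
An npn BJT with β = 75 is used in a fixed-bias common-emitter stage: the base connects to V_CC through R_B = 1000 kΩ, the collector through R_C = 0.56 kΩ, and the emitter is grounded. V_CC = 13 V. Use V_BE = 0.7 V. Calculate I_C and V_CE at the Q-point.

Base loop: V_CC = I_B·R_B + V_BE, so I_B = (13 − 0.7)/1000 kΩ = 0.0123 mA.
In the active region I_C = β·I_B = 75 × 0.0123 = 0.922 mA.
Collector loop: V_CE = V_CC − I_C·R_C = 13 − 0.922×0.56 = 12.5 V.
Since V_CE = 12.5 V > V_CE(sat) ≈ 0.2 V, the transistor is in the active region as assumed.

I_C ≈ 0.92 mA, V_CE ≈ 12 V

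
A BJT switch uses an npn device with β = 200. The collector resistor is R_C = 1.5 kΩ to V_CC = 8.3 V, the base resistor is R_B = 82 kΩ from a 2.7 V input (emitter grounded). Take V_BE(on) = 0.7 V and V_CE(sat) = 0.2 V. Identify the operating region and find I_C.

active; I_C ≈ 4.9 mA

Assume active. Base-emitter loop: I_B = (V_BB − V_BE)/R_B = (2.7 − 0.7)/82 = 0.0244 mA.
I_C = β·I_B = 200×0.0244 = 4.88 mA.
V_CE = V_CC − I_C·R_C = 8.3 − 4.88×1.5 = 0.983 V > V_CE(sat), so the active-region assumption holds.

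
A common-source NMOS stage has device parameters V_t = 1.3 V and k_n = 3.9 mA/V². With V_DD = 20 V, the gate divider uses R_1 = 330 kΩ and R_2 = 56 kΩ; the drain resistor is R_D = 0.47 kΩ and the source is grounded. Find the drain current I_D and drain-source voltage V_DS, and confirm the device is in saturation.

V_G = V_DD·R_2/(R_1+R_2) = 20×56/386 = 2.9 V. With the source grounded, V_GS = V_G = 2.9 V.
Assume saturation: I_D = (k_n/2)(V_GS − V_t)² = (3.9/2)×(2.9 − 1.3)² = 1.95×1.6² = 5 mA.
V_DS = V_DD − I_D·R_D = 20 − 5×0.47 = 17.6 V.
Saturation requires V_DS ≥ V_GS − V_t = 1.6 V; 17.6 ≥ 1.6 ✓.

I_D ≈ 5 mA, V_DS ≈ 18 V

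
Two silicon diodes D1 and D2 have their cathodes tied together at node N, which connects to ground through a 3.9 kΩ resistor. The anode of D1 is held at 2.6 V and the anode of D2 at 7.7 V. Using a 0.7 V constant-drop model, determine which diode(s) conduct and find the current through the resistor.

Only D2 conducts; I_R ≈ 1.8 mA

Assume both conduct. Then node N would need to be at both 2.6−0.7 = 1.9 V and 7.7−0.7 = 7 V, which is impossible.
Assume only D2 conducts: V_N = 7.7 − 0.7 = 7 V, so I_R = 7/3.9 = 1.79 mA.
Check D1: its anode-to-cathode voltage is 2.6 − 7 = -4.4 V < 0.7 V, so it is off. The assumption is consistent.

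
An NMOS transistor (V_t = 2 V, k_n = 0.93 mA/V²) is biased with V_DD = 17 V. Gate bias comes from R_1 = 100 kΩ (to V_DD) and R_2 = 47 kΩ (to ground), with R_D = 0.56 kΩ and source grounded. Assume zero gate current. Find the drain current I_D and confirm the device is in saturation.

I_D ≈ 5.5 mA

V_G = V_DD·R_2/(R_1+R_2) = 17×47/147 = 5.44 V. With the source grounded, V_GS = V_G = 5.44 V.
Assume saturation: I_D = (k_n/2)(V_GS − V_t)² = (0.93/2)×(5.44 − 2)² = 0.465×3.44² = 5.49 mA.
V_DS = V_DD − I_D·R_D = 17 − 5.49×0.56 = 13.9 V.
Saturation requires V_DS ≥ V_GS − V_t = 3.44 V; 13.9 ≥ 3.44 ✓.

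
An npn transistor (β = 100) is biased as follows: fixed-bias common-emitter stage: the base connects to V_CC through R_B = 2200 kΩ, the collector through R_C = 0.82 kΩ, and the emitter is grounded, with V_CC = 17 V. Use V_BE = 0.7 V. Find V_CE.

Base loop: V_CC = I_B·R_B + V_BE, so I_B = (17 − 0.7)/2200 kΩ = 0.00741 mA.
In the active region I_C = β·I_B = 100 × 0.00741 = 0.741 mA.
Collector loop: V_CE = V_CC − I_C·R_C = 17 − 0.741×0.82 = 16.4 V.
Since V_CE = 16.4 V > V_CE(sat) ≈ 0.2 V, the transistor is in the active region as assumed.

V_CE ≈ 16 V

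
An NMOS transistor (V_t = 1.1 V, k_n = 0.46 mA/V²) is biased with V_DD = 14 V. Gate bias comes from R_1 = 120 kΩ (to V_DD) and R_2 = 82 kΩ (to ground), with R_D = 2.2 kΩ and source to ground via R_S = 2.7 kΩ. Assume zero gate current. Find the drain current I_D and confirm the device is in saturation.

I_D ≈ 0.95 mA

V_G = V_DD·R_2/(R_1+R_2) = 14×82/202 = 5.68 V.
Assume saturation: I_D = (k_n/2)(V_GS − V_t)² with V_GS = V_G − I_D·R_S = 5.68 − 2.7·I_D.
Substituting gives 1.68·I_D² − 6.69·I_D + 4.83 = 0, with roots I_D = 0.946 or 3.05 mA.
The root I_D = 3.05 mA gives V_GS = -2.54 V ≤ V_t, so take I_D = 0.946 mA.
Then V_GS = 3.13 V and V_DS = V_DD − I_D(R_D+R_S) = 14 − 0.946×4.9 = 9.36 V.
Saturation requires V_DS ≥ V_GS − V_t = 2.03 V; 9.36 ≥ 2.03 ✓.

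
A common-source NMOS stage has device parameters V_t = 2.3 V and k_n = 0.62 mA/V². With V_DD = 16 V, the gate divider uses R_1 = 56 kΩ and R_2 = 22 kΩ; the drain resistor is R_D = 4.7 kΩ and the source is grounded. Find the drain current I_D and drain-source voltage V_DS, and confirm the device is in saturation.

V_G = V_DD·R_2/(R_1+R_2) = 16×22/78 = 4.51 V. With the source grounded, V_GS = V_G = 4.51 V.
Assume saturation: I_D = (k_n/2)(V_GS − V_t)² = (0.62/2)×(4.51 − 2.3)² = 0.31×2.21² = 1.52 mA.
V_DS = V_DD − I_D·R_D = 16 − 1.52×4.7 = 8.87 V.
Saturation requires V_DS ≥ V_GS − V_t = 2.21 V; 8.87 ≥ 2.21 ✓.

I_D ≈ 1.5 mA, V_DS ≈ 8.9 V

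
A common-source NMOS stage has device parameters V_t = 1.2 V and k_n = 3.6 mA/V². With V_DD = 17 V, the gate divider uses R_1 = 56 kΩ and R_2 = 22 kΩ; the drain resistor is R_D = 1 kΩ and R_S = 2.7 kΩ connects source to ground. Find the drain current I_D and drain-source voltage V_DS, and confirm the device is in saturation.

I_D ≈ 1 mA, V_DS ≈ 13 V

V_G = V_DD·R_2/(R_1+R_2) = 17×22/78 = 4.79 V.
Assume saturation: I_D = (k_n/2)(V_GS − V_t)² with V_GS = V_G − I_D·R_S = 4.79 − 2.7·I_D.
Substituting gives 13.1·I_D² − 35.9·I_D + 23.3 = 0, with roots I_D = 1.05 or 1.69 mA.
The root I_D = 1.69 mA gives V_GS = 0.231 V ≤ V_t, so take I_D = 1.05 mA.
Then V_GS = 1.96 V and V_DS = V_DD − I_D(R_D+R_S) = 17 − 1.05×3.7 = 13.1 V.
Saturation requires V_DS ≥ V_GS − V_t = 0.763 V; 13.1 ≥ 0.763 ✓.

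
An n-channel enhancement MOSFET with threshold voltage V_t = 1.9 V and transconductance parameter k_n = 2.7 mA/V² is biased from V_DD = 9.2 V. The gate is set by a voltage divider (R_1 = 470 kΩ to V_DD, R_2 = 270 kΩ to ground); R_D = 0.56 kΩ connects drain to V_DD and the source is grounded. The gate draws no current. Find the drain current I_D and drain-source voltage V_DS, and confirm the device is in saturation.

I_D ≈ 2.9 mA, V_DS ≈ 7.6 V

V_G = V_DD·R_2/(R_1+R_2) = 9.2×270/740 = 3.36 V. With the source grounded, V_GS = V_G = 3.36 V.
Assume saturation: I_D = (k_n/2)(V_GS − V_t)² = (2.7/2)×(3.36 − 1.9)² = 1.35×1.46² = 2.86 mA.
V_DS = V_DD − I_D·R_D = 9.2 − 2.86×0.56 = 7.6 V.
Saturation requires V_DS ≥ V_GS − V_t = 1.46 V; 7.6 ≥ 1.46 ✓.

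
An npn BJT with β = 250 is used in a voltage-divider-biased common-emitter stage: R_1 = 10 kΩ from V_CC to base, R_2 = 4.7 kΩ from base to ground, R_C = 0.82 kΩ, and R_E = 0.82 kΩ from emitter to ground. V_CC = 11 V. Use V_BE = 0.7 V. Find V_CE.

V_CE ≈ 5.5 V

Thevenize the base divider: V_Th = V_CC·R_2/(R_1+R_2) = 11×4.7/14.7 = 3.52 V, R_Th = R_1‖R_2 = 3.2 kΩ.
Base-emitter loop: V_Th = I_B·R_Th + V_BE + (β+1)I_B·R_E, so I_B = (3.52 − 0.7) / (3.2 + 251×0.82) = 0.0135 mA.
I_C = β·I_B = 250×0.0135 = 3.37 mA, and I_E = (β+1)I_B = 3.38 mA.
V_CE = V_CC − I_C·R_C − I_E·R_E = 11 − 3.37×0.82 − 3.38×0.82 = 5.46 V.
V_CE = 5.46 V > 0.2 V confirms active-region operation.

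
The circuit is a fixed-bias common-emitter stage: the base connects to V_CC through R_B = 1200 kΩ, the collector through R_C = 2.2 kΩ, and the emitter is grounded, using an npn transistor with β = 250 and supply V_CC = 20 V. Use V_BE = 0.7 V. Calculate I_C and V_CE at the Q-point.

Base loop: V_CC = I_B·R_B + V_BE, so I_B = (20 − 0.7)/1200 kΩ = 0.0161 mA.
In the active region I_C = β·I_B = 250 × 0.0161 = 4.02 mA.
Collector loop: V_CE = V_CC − I_C·R_C = 20 − 4.02×2.2 = 11.2 V.
Since V_CE = 11.2 V > V_CE(sat) ≈ 0.2 V, the transistor is in the active region as assumed.

I_C ≈ 4 mA, V_CE ≈ 11 V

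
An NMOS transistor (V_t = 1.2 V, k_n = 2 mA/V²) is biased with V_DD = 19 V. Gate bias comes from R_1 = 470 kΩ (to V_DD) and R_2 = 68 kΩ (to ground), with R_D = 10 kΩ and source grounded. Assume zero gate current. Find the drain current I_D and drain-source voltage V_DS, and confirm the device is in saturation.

I_D ≈ 1.4 mA, V_DS ≈ 4.6 V

V_G = V_DD·R_2/(R_1+R_2) = 19×68/538 = 2.4 V. With the source grounded, V_GS = V_G = 2.4 V.
Assume saturation: I_D = (k_n/2)(V_GS − V_t)² = (2/2)×(2.4 − 1.2)² = 1×1.2² = 1.44 mA.
V_DS = V_DD − I_D·R_D = 19 − 1.44×10 = 4.56 V.
Saturation requires V_DS ≥ V_GS − V_t = 1.2 V; 4.56 ≥ 1.2 ✓.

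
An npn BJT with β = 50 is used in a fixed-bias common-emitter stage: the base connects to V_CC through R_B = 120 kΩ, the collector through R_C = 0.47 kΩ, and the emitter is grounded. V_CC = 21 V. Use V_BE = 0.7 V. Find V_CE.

V_CE ≈ 17 V

Base loop: V_CC = I_B·R_B + V_BE, so I_B = (21 − 0.7)/120 kΩ = 0.169 mA.
In the active region I_C = β·I_B = 50 × 0.169 = 8.46 mA.
Collector loop: V_CE = V_CC − I_C·R_C = 21 − 8.46×0.47 = 17 V.
Since V_CE = 17 V > V_CE(sat) ≈ 0.2 V, the transistor is in the active region as assumed.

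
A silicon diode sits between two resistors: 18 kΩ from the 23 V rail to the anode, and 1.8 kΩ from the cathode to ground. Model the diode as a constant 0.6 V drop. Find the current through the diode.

I ≈ 1.1 mA

The two resistors are in series with the diode, so KVL gives 23 = I·18 + 0.6 + I·1.8.
I = (23 − 0.6) / (18 + 1.8) kΩ = 22.4 / 19.8 = 1.13 mA.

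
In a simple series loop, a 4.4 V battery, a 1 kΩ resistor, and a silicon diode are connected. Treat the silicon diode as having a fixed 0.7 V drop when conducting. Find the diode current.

KVL around the loop: 4.4 = V_D + I·R = 0.7 + I × 1 kΩ.
So I = (4.4 − 0.7) / 1 kΩ = 3.7 / 1 = 3.7 mA.

I ≈ 3.7 mA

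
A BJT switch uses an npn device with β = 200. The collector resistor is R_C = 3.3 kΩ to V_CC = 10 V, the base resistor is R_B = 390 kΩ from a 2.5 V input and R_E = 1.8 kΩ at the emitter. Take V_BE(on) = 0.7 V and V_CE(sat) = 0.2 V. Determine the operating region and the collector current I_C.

active; I_C ≈ 0.48 mA

Assume active. Base-emitter loop: I_B = (V_BB − V_BE)/(R_B + (β+1)R_E) = (2.5 − 0.7)/(390 + 201×1.8) = 0.00239 mA.
I_C = β·I_B = 200×0.00239 = 0.479 mA.
V_CE = V_CC − I_C·R_C − I_E·R_E = 10 − 0.479×3.3 − 0.481×1.8 = 7.55 V > V_CE(sat), so the active-region assumption holds.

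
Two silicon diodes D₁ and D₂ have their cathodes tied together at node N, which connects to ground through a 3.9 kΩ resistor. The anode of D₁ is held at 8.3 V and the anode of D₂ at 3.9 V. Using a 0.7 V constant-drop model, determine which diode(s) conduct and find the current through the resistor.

Assume both conduct. Then node N would need to be at both 8.3−0.7 = 7.6 V and 3.9−0.7 = 3.2 V, which is impossible.
Assume only D₁ conducts: V_N = 8.3 − 0.7 = 7.6 V, so I_R = 7.6/3.9 = 1.95 mA.
Check D₂: its anode-to-cathode voltage is 3.9 − 7.6 = -3.7 V < 0.7 V, so it is off. The assumption is consistent.

Only D₁ conducts; I_R ≈ 1.9 mA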